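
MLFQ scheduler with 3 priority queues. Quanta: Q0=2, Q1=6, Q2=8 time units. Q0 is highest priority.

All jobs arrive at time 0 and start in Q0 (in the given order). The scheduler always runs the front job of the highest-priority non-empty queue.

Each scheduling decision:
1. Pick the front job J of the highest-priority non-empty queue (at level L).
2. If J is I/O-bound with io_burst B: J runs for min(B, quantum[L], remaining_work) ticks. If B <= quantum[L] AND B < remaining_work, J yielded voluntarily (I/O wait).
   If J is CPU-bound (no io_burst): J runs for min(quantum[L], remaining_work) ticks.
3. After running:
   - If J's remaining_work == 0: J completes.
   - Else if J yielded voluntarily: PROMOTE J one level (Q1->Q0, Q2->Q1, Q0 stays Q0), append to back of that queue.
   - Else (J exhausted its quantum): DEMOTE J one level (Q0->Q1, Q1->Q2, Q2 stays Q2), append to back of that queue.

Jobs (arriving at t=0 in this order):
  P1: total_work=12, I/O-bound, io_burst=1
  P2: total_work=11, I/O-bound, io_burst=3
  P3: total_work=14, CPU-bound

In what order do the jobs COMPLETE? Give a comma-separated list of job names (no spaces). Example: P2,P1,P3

t=0-1: P1@Q0 runs 1, rem=11, I/O yield, promote→Q0. Q0=[P2,P3,P1] Q1=[] Q2=[]
t=1-3: P2@Q0 runs 2, rem=9, quantum used, demote→Q1. Q0=[P3,P1] Q1=[P2] Q2=[]
t=3-5: P3@Q0 runs 2, rem=12, quantum used, demote→Q1. Q0=[P1] Q1=[P2,P3] Q2=[]
t=5-6: P1@Q0 runs 1, rem=10, I/O yield, promote→Q0. Q0=[P1] Q1=[P2,P3] Q2=[]
t=6-7: P1@Q0 runs 1, rem=9, I/O yield, promote→Q0. Q0=[P1] Q1=[P2,P3] Q2=[]
t=7-8: P1@Q0 runs 1, rem=8, I/O yield, promote→Q0. Q0=[P1] Q1=[P2,P3] Q2=[]
t=8-9: P1@Q0 runs 1, rem=7, I/O yield, promote→Q0. Q0=[P1] Q1=[P2,P3] Q2=[]
t=9-10: P1@Q0 runs 1, rem=6, I/O yield, promote→Q0. Q0=[P1] Q1=[P2,P3] Q2=[]
t=10-11: P1@Q0 runs 1, rem=5, I/O yield, promote→Q0. Q0=[P1] Q1=[P2,P3] Q2=[]
t=11-12: P1@Q0 runs 1, rem=4, I/O yield, promote→Q0. Q0=[P1] Q1=[P2,P3] Q2=[]
t=12-13: P1@Q0 runs 1, rem=3, I/O yield, promote→Q0. Q0=[P1] Q1=[P2,P3] Q2=[]
t=13-14: P1@Q0 runs 1, rem=2, I/O yield, promote→Q0. Q0=[P1] Q1=[P2,P3] Q2=[]
t=14-15: P1@Q0 runs 1, rem=1, I/O yield, promote→Q0. Q0=[P1] Q1=[P2,P3] Q2=[]
t=15-16: P1@Q0 runs 1, rem=0, completes. Q0=[] Q1=[P2,P3] Q2=[]
t=16-19: P2@Q1 runs 3, rem=6, I/O yield, promote→Q0. Q0=[P2] Q1=[P3] Q2=[]
t=19-21: P2@Q0 runs 2, rem=4, quantum used, demote→Q1. Q0=[] Q1=[P3,P2] Q2=[]
t=21-27: P3@Q1 runs 6, rem=6, quantum used, demote→Q2. Q0=[] Q1=[P2] Q2=[P3]
t=27-30: P2@Q1 runs 3, rem=1, I/O yield, promote→Q0. Q0=[P2] Q1=[] Q2=[P3]
t=30-31: P2@Q0 runs 1, rem=0, completes. Q0=[] Q1=[] Q2=[P3]
t=31-37: P3@Q2 runs 6, rem=0, completes. Q0=[] Q1=[] Q2=[]

Answer: P1,P2,P3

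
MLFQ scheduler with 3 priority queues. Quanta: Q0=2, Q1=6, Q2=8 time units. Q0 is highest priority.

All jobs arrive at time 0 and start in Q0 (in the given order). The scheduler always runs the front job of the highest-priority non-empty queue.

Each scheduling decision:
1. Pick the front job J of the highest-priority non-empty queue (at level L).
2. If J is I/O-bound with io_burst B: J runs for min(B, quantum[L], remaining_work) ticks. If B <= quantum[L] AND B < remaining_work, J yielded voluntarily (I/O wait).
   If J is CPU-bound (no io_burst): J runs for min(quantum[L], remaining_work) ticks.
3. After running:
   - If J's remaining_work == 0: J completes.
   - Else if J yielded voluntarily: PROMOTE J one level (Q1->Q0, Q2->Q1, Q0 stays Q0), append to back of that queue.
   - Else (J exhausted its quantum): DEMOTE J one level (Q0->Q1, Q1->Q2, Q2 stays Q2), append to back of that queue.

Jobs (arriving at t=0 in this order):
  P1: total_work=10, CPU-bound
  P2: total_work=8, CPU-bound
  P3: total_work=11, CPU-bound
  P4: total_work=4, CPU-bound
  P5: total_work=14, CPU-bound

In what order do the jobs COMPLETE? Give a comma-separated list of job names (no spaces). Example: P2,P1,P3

Answer: P2,P4,P1,P3,P5

Derivation:
t=0-2: P1@Q0 runs 2, rem=8, quantum used, demote→Q1. Q0=[P2,P3,P4,P5] Q1=[P1] Q2=[]
t=2-4: P2@Q0 runs 2, rem=6, quantum used, demote→Q1. Q0=[P3,P4,P5] Q1=[P1,P2] Q2=[]
t=4-6: P3@Q0 runs 2, rem=9, quantum used, demote→Q1. Q0=[P4,P5] Q1=[P1,P2,P3] Q2=[]
t=6-8: P4@Q0 runs 2, rem=2, quantum used, demote→Q1. Q0=[P5] Q1=[P1,P2,P3,P4] Q2=[]
t=8-10: P5@Q0 runs 2, rem=12, quantum used, demote→Q1. Q0=[] Q1=[P1,P2,P3,P4,P5] Q2=[]
t=10-16: P1@Q1 runs 6, rem=2, quantum used, demote→Q2. Q0=[] Q1=[P2,P3,P4,P5] Q2=[P1]
t=16-22: P2@Q1 runs 6, rem=0, completes. Q0=[] Q1=[P3,P4,P5] Q2=[P1]
t=22-28: P3@Q1 runs 6, rem=3, quantum used, demote→Q2. Q0=[] Q1=[P4,P5] Q2=[P1,P3]
t=28-30: P4@Q1 runs 2, rem=0, completes. Q0=[] Q1=[P5] Q2=[P1,P3]
t=30-36: P5@Q1 runs 6, rem=6, quantum used, demote→Q2. Q0=[] Q1=[] Q2=[P1,P3,P5]
t=36-38: P1@Q2 runs 2, rem=0, completes. Q0=[] Q1=[] Q2=[P3,P5]
t=38-41: P3@Q2 runs 3, rem=0, completes. Q0=[] Q1=[] Q2=[P5]
t=41-47: P5@Q2 runs 6, rem=0, completes. Q0=[] Q1=[] Q2=[]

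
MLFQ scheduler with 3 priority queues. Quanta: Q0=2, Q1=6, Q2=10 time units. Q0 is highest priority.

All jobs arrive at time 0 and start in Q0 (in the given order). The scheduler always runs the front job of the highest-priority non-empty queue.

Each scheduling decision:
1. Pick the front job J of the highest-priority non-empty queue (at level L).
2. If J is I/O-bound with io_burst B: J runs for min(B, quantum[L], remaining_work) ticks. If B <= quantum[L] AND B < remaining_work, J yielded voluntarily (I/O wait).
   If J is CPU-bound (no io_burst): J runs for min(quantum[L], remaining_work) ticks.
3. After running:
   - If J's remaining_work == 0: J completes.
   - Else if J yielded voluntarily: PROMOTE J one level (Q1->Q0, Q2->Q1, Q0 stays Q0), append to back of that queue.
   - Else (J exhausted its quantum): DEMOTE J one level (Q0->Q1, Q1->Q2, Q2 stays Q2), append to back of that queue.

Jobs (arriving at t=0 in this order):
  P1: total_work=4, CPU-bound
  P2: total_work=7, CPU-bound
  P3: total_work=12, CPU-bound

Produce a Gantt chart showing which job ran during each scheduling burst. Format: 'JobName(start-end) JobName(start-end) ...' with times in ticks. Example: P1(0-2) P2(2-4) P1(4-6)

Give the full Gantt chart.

t=0-2: P1@Q0 runs 2, rem=2, quantum used, demote→Q1. Q0=[P2,P3] Q1=[P1] Q2=[]
t=2-4: P2@Q0 runs 2, rem=5, quantum used, demote→Q1. Q0=[P3] Q1=[P1,P2] Q2=[]
t=4-6: P3@Q0 runs 2, rem=10, quantum used, demote→Q1. Q0=[] Q1=[P1,P2,P3] Q2=[]
t=6-8: P1@Q1 runs 2, rem=0, completes. Q0=[] Q1=[P2,P3] Q2=[]
t=8-13: P2@Q1 runs 5, rem=0, completes. Q0=[] Q1=[P3] Q2=[]
t=13-19: P3@Q1 runs 6, rem=4, quantum used, demote→Q2. Q0=[] Q1=[] Q2=[P3]
t=19-23: P3@Q2 runs 4, rem=0, completes. Q0=[] Q1=[] Q2=[]

Answer: P1(0-2) P2(2-4) P3(4-6) P1(6-8) P2(8-13) P3(13-19) P3(19-23)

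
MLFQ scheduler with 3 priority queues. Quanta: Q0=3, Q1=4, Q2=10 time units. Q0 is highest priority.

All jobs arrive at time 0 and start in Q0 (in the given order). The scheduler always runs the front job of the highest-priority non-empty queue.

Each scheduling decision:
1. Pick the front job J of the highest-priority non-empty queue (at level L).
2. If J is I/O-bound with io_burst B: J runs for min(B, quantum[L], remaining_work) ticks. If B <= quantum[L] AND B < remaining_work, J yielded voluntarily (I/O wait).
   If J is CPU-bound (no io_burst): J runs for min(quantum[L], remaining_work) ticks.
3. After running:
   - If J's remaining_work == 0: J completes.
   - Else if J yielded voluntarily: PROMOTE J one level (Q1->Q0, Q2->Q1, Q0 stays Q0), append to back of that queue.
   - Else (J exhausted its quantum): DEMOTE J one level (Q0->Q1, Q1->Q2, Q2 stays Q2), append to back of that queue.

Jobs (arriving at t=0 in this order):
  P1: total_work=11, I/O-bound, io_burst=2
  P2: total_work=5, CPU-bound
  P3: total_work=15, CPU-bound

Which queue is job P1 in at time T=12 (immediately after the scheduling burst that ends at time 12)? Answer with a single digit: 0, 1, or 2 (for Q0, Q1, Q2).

Answer: 0

Derivation:
t=0-2: P1@Q0 runs 2, rem=9, I/O yield, promote→Q0. Q0=[P2,P3,P1] Q1=[] Q2=[]
t=2-5: P2@Q0 runs 3, rem=2, quantum used, demote→Q1. Q0=[P3,P1] Q1=[P2] Q2=[]
t=5-8: P3@Q0 runs 3, rem=12, quantum used, demote→Q1. Q0=[P1] Q1=[P2,P3] Q2=[]
t=8-10: P1@Q0 runs 2, rem=7, I/O yield, promote→Q0. Q0=[P1] Q1=[P2,P3] Q2=[]
t=10-12: P1@Q0 runs 2, rem=5, I/O yield, promote→Q0. Q0=[P1] Q1=[P2,P3] Q2=[]
t=12-14: P1@Q0 runs 2, rem=3, I/O yield, promote→Q0. Q0=[P1] Q1=[P2,P3] Q2=[]
t=14-16: P1@Q0 runs 2, rem=1, I/O yield, promote→Q0. Q0=[P1] Q1=[P2,P3] Q2=[]
t=16-17: P1@Q0 runs 1, rem=0, completes. Q0=[] Q1=[P2,P3] Q2=[]
t=17-19: P2@Q1 runs 2, rem=0, completes. Q0=[] Q1=[P3] Q2=[]
t=19-23: P3@Q1 runs 4, rem=8, quantum used, demote→Q2. Q0=[] Q1=[] Q2=[P3]
t=23-31: P3@Q2 runs 8, rem=0, completes. Q0=[] Q1=[] Q2=[]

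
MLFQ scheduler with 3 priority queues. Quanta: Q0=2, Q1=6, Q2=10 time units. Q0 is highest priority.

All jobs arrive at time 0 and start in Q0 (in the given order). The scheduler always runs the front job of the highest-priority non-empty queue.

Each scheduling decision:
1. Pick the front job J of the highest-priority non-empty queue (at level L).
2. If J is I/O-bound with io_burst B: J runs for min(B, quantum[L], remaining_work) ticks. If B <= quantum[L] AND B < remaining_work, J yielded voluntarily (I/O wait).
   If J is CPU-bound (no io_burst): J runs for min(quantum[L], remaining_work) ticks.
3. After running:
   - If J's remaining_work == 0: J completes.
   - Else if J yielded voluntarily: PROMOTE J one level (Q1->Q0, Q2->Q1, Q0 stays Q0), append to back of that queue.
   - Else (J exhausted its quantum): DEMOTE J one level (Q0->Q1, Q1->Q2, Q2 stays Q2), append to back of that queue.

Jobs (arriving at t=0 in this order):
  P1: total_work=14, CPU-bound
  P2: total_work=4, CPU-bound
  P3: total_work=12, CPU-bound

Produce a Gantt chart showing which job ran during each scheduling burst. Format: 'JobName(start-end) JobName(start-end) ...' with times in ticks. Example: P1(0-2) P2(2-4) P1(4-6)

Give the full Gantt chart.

t=0-2: P1@Q0 runs 2, rem=12, quantum used, demote→Q1. Q0=[P2,P3] Q1=[P1] Q2=[]
t=2-4: P2@Q0 runs 2, rem=2, quantum used, demote→Q1. Q0=[P3] Q1=[P1,P2] Q2=[]
t=4-6: P3@Q0 runs 2, rem=10, quantum used, demote→Q1. Q0=[] Q1=[P1,P2,P3] Q2=[]
t=6-12: P1@Q1 runs 6, rem=6, quantum used, demote→Q2. Q0=[] Q1=[P2,P3] Q2=[P1]
t=12-14: P2@Q1 runs 2, rem=0, completes. Q0=[] Q1=[P3] Q2=[P1]
t=14-20: P3@Q1 runs 6, rem=4, quantum used, demote→Q2. Q0=[] Q1=[] Q2=[P1,P3]
t=20-26: P1@Q2 runs 6, rem=0, completes. Q0=[] Q1=[] Q2=[P3]
t=26-30: P3@Q2 runs 4, rem=0, completes. Q0=[] Q1=[] Q2=[]

Answer: P1(0-2) P2(2-4) P3(4-6) P1(6-12) P2(12-14) P3(14-20) P1(20-26) P3(26-30)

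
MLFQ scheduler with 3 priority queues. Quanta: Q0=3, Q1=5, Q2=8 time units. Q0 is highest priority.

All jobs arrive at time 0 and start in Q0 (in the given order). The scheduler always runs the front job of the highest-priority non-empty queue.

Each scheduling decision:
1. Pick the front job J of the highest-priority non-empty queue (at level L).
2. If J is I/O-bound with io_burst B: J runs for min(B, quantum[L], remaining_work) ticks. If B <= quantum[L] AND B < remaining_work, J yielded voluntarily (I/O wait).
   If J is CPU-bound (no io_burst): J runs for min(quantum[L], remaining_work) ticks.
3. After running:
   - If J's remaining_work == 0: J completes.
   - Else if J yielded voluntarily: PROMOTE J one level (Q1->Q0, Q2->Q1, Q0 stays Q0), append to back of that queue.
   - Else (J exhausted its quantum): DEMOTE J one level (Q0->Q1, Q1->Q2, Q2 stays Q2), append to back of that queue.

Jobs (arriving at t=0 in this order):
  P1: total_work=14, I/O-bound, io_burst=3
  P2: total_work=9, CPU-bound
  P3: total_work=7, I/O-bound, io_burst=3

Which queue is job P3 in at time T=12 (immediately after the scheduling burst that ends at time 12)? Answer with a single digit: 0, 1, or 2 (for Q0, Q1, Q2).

t=0-3: P1@Q0 runs 3, rem=11, I/O yield, promote→Q0. Q0=[P2,P3,P1] Q1=[] Q2=[]
t=3-6: P2@Q0 runs 3, rem=6, quantum used, demote→Q1. Q0=[P3,P1] Q1=[P2] Q2=[]
t=6-9: P3@Q0 runs 3, rem=4, I/O yield, promote→Q0. Q0=[P1,P3] Q1=[P2] Q2=[]
t=9-12: P1@Q0 runs 3, rem=8, I/O yield, promote→Q0. Q0=[P3,P1] Q1=[P2] Q2=[]
t=12-15: P3@Q0 runs 3, rem=1, I/O yield, promote→Q0. Q0=[P1,P3] Q1=[P2] Q2=[]
t=15-18: P1@Q0 runs 3, rem=5, I/O yield, promote→Q0. Q0=[P3,P1] Q1=[P2] Q2=[]
t=18-19: P3@Q0 runs 1, rem=0, completes. Q0=[P1] Q1=[P2] Q2=[]
t=19-22: P1@Q0 runs 3, rem=2, I/O yield, promote→Q0. Q0=[P1] Q1=[P2] Q2=[]
t=22-24: P1@Q0 runs 2, rem=0, completes. Q0=[] Q1=[P2] Q2=[]
t=24-29: P2@Q1 runs 5, rem=1, quantum used, demote→Q2. Q0=[] Q1=[] Q2=[P2]
t=29-30: P2@Q2 runs 1, rem=0, completes. Q0=[] Q1=[] Q2=[]

Answer: 0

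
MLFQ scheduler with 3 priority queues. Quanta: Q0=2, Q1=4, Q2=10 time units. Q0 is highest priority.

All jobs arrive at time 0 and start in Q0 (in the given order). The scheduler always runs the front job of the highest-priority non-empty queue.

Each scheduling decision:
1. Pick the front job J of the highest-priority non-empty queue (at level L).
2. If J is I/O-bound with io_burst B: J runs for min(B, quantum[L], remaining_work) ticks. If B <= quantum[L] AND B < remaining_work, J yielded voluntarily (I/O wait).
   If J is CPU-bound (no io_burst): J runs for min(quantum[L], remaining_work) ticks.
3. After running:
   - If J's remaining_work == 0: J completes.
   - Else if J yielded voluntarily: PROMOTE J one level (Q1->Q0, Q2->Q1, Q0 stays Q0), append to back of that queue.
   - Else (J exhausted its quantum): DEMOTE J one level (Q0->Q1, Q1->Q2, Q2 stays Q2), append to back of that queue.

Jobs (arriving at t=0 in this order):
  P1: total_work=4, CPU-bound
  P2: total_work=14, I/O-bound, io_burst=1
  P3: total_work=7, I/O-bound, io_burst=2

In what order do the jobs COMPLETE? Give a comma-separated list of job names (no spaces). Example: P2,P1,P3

t=0-2: P1@Q0 runs 2, rem=2, quantum used, demote→Q1. Q0=[P2,P3] Q1=[P1] Q2=[]
t=2-3: P2@Q0 runs 1, rem=13, I/O yield, promote→Q0. Q0=[P3,P2] Q1=[P1] Q2=[]
t=3-5: P3@Q0 runs 2, rem=5, I/O yield, promote→Q0. Q0=[P2,P3] Q1=[P1] Q2=[]
t=5-6: P2@Q0 runs 1, rem=12, I/O yield, promote→Q0. Q0=[P3,P2] Q1=[P1] Q2=[]
t=6-8: P3@Q0 runs 2, rem=3, I/O yield, promote→Q0. Q0=[P2,P3] Q1=[P1] Q2=[]
t=8-9: P2@Q0 runs 1, rem=11, I/O yield, promote→Q0. Q0=[P3,P2] Q1=[P1] Q2=[]
t=9-11: P3@Q0 runs 2, rem=1, I/O yield, promote→Q0. Q0=[P2,P3] Q1=[P1] Q2=[]
t=11-12: P2@Q0 runs 1, rem=10, I/O yield, promote→Q0. Q0=[P3,P2] Q1=[P1] Q2=[]
t=12-13: P3@Q0 runs 1, rem=0, completes. Q0=[P2] Q1=[P1] Q2=[]
t=13-14: P2@Q0 runs 1, rem=9, I/O yield, promote→Q0. Q0=[P2] Q1=[P1] Q2=[]
t=14-15: P2@Q0 runs 1, rem=8, I/O yield, promote→Q0. Q0=[P2] Q1=[P1] Q2=[]
t=15-16: P2@Q0 runs 1, rem=7, I/O yield, promote→Q0. Q0=[P2] Q1=[P1] Q2=[]
t=16-17: P2@Q0 runs 1, rem=6, I/O yield, promote→Q0. Q0=[P2] Q1=[P1] Q2=[]
t=17-18: P2@Q0 runs 1, rem=5, I/O yield, promote→Q0. Q0=[P2] Q1=[P1] Q2=[]
t=18-19: P2@Q0 runs 1, rem=4, I/O yield, promote→Q0. Q0=[P2] Q1=[P1] Q2=[]
t=19-20: P2@Q0 runs 1, rem=3, I/O yield, promote→Q0. Q0=[P2] Q1=[P1] Q2=[]
t=20-21: P2@Q0 runs 1, rem=2, I/O yield, promote→Q0. Q0=[P2] Q1=[P1] Q2=[]
t=21-22: P2@Q0 runs 1, rem=1, I/O yield, promote→Q0. Q0=[P2] Q1=[P1] Q2=[]
t=22-23: P2@Q0 runs 1, rem=0, completes. Q0=[] Q1=[P1] Q2=[]
t=23-25: P1@Q1 runs 2, rem=0, completes. Q0=[] Q1=[] Q2=[]

Answer: P3,P2,P1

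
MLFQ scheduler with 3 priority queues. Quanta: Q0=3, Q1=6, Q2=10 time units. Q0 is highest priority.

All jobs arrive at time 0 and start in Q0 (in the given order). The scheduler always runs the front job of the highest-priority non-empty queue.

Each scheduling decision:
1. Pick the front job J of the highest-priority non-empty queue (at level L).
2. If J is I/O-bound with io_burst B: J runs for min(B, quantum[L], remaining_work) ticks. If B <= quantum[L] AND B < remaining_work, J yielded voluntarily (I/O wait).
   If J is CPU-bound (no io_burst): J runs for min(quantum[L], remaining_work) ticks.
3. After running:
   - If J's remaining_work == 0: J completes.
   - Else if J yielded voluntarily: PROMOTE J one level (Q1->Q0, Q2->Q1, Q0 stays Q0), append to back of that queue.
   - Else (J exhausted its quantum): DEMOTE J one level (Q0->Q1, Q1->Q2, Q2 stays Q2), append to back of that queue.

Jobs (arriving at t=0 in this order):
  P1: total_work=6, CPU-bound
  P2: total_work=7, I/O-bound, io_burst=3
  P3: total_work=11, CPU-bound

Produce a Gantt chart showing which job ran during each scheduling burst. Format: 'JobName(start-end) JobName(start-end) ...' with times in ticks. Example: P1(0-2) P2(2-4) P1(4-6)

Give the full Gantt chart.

Answer: P1(0-3) P2(3-6) P3(6-9) P2(9-12) P2(12-13) P1(13-16) P3(16-22) P3(22-24)

Derivation:
t=0-3: P1@Q0 runs 3, rem=3, quantum used, demote→Q1. Q0=[P2,P3] Q1=[P1] Q2=[]
t=3-6: P2@Q0 runs 3, rem=4, I/O yield, promote→Q0. Q0=[P3,P2] Q1=[P1] Q2=[]
t=6-9: P3@Q0 runs 3, rem=8, quantum used, demote→Q1. Q0=[P2] Q1=[P1,P3] Q2=[]
t=9-12: P2@Q0 runs 3, rem=1, I/O yield, promote→Q0. Q0=[P2] Q1=[P1,P3] Q2=[]
t=12-13: P2@Q0 runs 1, rem=0, completes. Q0=[] Q1=[P1,P3] Q2=[]
t=13-16: P1@Q1 runs 3, rem=0, completes. Q0=[] Q1=[P3] Q2=[]
t=16-22: P3@Q1 runs 6, rem=2, quantum used, demote→Q2. Q0=[] Q1=[] Q2=[P3]
t=22-24: P3@Q2 runs 2, rem=0, completes. Q0=[] Q1=[] Q2=[]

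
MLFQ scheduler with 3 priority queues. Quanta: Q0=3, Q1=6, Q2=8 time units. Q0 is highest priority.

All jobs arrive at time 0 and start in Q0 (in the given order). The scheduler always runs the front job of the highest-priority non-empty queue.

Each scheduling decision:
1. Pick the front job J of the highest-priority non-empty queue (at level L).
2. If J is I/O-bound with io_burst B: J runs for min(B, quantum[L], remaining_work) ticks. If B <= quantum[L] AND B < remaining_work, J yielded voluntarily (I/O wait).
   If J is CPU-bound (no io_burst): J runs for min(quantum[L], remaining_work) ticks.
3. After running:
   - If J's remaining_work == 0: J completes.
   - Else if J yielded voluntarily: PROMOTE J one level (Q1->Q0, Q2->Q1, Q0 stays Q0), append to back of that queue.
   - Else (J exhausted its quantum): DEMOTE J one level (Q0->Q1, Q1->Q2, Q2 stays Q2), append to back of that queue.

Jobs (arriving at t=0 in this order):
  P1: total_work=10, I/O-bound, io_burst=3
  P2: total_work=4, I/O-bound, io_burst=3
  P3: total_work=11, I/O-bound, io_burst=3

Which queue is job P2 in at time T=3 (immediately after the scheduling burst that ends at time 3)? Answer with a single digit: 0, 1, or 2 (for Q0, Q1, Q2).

Answer: 0

Derivation:
t=0-3: P1@Q0 runs 3, rem=7, I/O yield, promote→Q0. Q0=[P2,P3,P1] Q1=[] Q2=[]
t=3-6: P2@Q0 runs 3, rem=1, I/O yield, promote→Q0. Q0=[P3,P1,P2] Q1=[] Q2=[]
t=6-9: P3@Q0 runs 3, rem=8, I/O yield, promote→Q0. Q0=[P1,P2,P3] Q1=[] Q2=[]
t=9-12: P1@Q0 runs 3, rem=4, I/O yield, promote→Q0. Q0=[P2,P3,P1] Q1=[] Q2=[]
t=12-13: P2@Q0 runs 1, rem=0, completes. Q0=[P3,P1] Q1=[] Q2=[]
t=13-16: P3@Q0 runs 3, rem=5, I/O yield, promote→Q0. Q0=[P1,P3] Q1=[] Q2=[]
t=16-19: P1@Q0 runs 3, rem=1, I/O yield, promote→Q0. Q0=[P3,P1] Q1=[] Q2=[]
t=19-22: P3@Q0 runs 3, rem=2, I/O yield, promote→Q0. Q0=[P1,P3] Q1=[] Q2=[]
t=22-23: P1@Q0 runs 1, rem=0, completes. Q0=[P3] Q1=[] Q2=[]
t=23-25: P3@Q0 runs 2, rem=0, completes. Q0=[] Q1=[] Q2=[]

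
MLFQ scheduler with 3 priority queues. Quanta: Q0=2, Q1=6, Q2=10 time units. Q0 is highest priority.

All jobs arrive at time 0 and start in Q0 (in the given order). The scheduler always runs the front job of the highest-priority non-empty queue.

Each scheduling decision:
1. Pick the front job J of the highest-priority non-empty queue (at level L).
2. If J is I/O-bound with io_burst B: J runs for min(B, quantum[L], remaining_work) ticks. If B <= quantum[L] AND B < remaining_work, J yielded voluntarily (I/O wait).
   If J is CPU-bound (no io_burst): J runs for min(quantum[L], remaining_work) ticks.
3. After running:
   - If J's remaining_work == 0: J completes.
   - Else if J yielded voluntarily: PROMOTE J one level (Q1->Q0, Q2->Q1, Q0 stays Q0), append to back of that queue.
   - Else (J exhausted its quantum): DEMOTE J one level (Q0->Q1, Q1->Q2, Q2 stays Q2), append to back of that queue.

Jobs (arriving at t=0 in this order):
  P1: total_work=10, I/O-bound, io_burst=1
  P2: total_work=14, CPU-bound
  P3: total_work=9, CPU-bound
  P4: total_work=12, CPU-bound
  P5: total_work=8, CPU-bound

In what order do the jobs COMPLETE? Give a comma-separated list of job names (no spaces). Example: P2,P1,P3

t=0-1: P1@Q0 runs 1, rem=9, I/O yield, promote→Q0. Q0=[P2,P3,P4,P5,P1] Q1=[] Q2=[]
t=1-3: P2@Q0 runs 2, rem=12, quantum used, demote→Q1. Q0=[P3,P4,P5,P1] Q1=[P2] Q2=[]
t=3-5: P3@Q0 runs 2, rem=7, quantum used, demote→Q1. Q0=[P4,P5,P1] Q1=[P2,P3] Q2=[]
t=5-7: P4@Q0 runs 2, rem=10, quantum used, demote→Q1. Q0=[P5,P1] Q1=[P2,P3,P4] Q2=[]
t=7-9: P5@Q0 runs 2, rem=6, quantum used, demote→Q1. Q0=[P1] Q1=[P2,P3,P4,P5] Q2=[]
t=9-10: P1@Q0 runs 1, rem=8, I/O yield, promote→Q0. Q0=[P1] Q1=[P2,P3,P4,P5] Q2=[]
t=10-11: P1@Q0 runs 1, rem=7, I/O yield, promote→Q0. Q0=[P1] Q1=[P2,P3,P4,P5] Q2=[]
t=11-12: P1@Q0 runs 1, rem=6, I/O yield, promote→Q0. Q0=[P1] Q1=[P2,P3,P4,P5] Q2=[]
t=12-13: P1@Q0 runs 1, rem=5, I/O yield, promote→Q0. Q0=[P1] Q1=[P2,P3,P4,P5] Q2=[]
t=13-14: P1@Q0 runs 1, rem=4, I/O yield, promote→Q0. Q0=[P1] Q1=[P2,P3,P4,P5] Q2=[]
t=14-15: P1@Q0 runs 1, rem=3, I/O yield, promote→Q0. Q0=[P1] Q1=[P2,P3,P4,P5] Q2=[]
t=15-16: P1@Q0 runs 1, rem=2, I/O yield, promote→Q0. Q0=[P1] Q1=[P2,P3,P4,P5] Q2=[]
t=16-17: P1@Q0 runs 1, rem=1, I/O yield, promote→Q0. Q0=[P1] Q1=[P2,P3,P4,P5] Q2=[]
t=17-18: P1@Q0 runs 1, rem=0, completes. Q0=[] Q1=[P2,P3,P4,P5] Q2=[]
t=18-24: P2@Q1 runs 6, rem=6, quantum used, demote→Q2. Q0=[] Q1=[P3,P4,P5] Q2=[P2]
t=24-30: P3@Q1 runs 6, rem=1, quantum used, demote→Q2. Q0=[] Q1=[P4,P5] Q2=[P2,P3]
t=30-36: P4@Q1 runs 6, rem=4, quantum used, demote→Q2. Q0=[] Q1=[P5] Q2=[P2,P3,P4]
t=36-42: P5@Q1 runs 6, rem=0, completes. Q0=[] Q1=[] Q2=[P2,P3,P4]
t=42-48: P2@Q2 runs 6, rem=0, completes. Q0=[] Q1=[] Q2=[P3,P4]
t=48-49: P3@Q2 runs 1, rem=0, completes. Q0=[] Q1=[] Q2=[P4]
t=49-53: P4@Q2 runs 4, rem=0, completes. Q0=[] Q1=[] Q2=[]

Answer: P1,P5,P2,P3,P4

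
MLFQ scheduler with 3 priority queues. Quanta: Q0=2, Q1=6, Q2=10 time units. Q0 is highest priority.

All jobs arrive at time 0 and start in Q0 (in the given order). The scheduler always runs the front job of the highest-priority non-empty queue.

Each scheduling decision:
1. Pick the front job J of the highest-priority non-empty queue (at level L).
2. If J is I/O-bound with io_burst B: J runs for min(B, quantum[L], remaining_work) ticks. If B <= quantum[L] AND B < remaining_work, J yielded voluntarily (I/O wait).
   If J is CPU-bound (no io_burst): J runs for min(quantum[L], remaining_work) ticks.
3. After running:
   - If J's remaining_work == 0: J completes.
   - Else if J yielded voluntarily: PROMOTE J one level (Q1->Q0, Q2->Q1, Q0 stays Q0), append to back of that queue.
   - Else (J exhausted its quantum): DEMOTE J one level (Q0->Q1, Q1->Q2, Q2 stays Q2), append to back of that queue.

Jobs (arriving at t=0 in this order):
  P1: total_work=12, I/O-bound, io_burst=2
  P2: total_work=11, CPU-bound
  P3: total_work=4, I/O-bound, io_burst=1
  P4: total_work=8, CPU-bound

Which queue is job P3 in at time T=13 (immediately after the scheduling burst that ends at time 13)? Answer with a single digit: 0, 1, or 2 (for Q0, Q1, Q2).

Answer: 0

Derivation:
t=0-2: P1@Q0 runs 2, rem=10, I/O yield, promote→Q0. Q0=[P2,P3,P4,P1] Q1=[] Q2=[]
t=2-4: P2@Q0 runs 2, rem=9, quantum used, demote→Q1. Q0=[P3,P4,P1] Q1=[P2] Q2=[]
t=4-5: P3@Q0 runs 1, rem=3, I/O yield, promote→Q0. Q0=[P4,P1,P3] Q1=[P2] Q2=[]
t=5-7: P4@Q0 runs 2, rem=6, quantum used, demote→Q1. Q0=[P1,P3] Q1=[P2,P4] Q2=[]
t=7-9: P1@Q0 runs 2, rem=8, I/O yield, promote→Q0. Q0=[P3,P1] Q1=[P2,P4] Q2=[]
t=9-10: P3@Q0 runs 1, rem=2, I/O yield, promote→Q0. Q0=[P1,P3] Q1=[P2,P4] Q2=[]
t=10-12: P1@Q0 runs 2, rem=6, I/O yield, promote→Q0. Q0=[P3,P1] Q1=[P2,P4] Q2=[]
t=12-13: P3@Q0 runs 1, rem=1, I/O yield, promote→Q0. Q0=[P1,P3] Q1=[P2,P4] Q2=[]
t=13-15: P1@Q0 runs 2, rem=4, I/O yield, promote→Q0. Q0=[P3,P1] Q1=[P2,P4] Q2=[]
t=15-16: P3@Q0 runs 1, rem=0, completes. Q0=[P1] Q1=[P2,P4] Q2=[]
t=16-18: P1@Q0 runs 2, rem=2, I/O yield, promote→Q0. Q0=[P1] Q1=[P2,P4] Q2=[]
t=18-20: P1@Q0 runs 2, rem=0, completes. Q0=[] Q1=[P2,P4] Q2=[]
t=20-26: P2@Q1 runs 6, rem=3, quantum used, demote→Q2. Q0=[] Q1=[P4] Q2=[P2]
t=26-32: P4@Q1 runs 6, rem=0, completes. Q0=[] Q1=[] Q2=[P2]
t=32-35: P2@Q2 runs 3, rem=0, completes. Q0=[] Q1=[] Q2=[]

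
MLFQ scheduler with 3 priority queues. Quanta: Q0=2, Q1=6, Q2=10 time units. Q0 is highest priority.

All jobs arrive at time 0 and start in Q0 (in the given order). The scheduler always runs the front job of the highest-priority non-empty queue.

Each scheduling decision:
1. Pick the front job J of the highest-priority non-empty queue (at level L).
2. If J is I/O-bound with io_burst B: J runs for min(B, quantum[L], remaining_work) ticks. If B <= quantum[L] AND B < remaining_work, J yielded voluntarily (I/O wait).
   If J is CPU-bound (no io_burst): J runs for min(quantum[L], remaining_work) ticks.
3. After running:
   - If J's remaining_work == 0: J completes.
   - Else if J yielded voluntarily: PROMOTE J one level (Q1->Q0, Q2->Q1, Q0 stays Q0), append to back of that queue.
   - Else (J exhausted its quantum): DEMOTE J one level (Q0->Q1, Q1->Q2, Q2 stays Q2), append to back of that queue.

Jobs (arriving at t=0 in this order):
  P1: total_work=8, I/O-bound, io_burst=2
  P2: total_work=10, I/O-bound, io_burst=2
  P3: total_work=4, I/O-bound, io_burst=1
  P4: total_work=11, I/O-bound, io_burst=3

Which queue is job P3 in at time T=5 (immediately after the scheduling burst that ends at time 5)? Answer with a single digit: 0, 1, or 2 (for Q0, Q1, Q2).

t=0-2: P1@Q0 runs 2, rem=6, I/O yield, promote→Q0. Q0=[P2,P3,P4,P1] Q1=[] Q2=[]
t=2-4: P2@Q0 runs 2, rem=8, I/O yield, promote→Q0. Q0=[P3,P4,P1,P2] Q1=[] Q2=[]
t=4-5: P3@Q0 runs 1, rem=3, I/O yield, promote→Q0. Q0=[P4,P1,P2,P3] Q1=[] Q2=[]
t=5-7: P4@Q0 runs 2, rem=9, quantum used, demote→Q1. Q0=[P1,P2,P3] Q1=[P4] Q2=[]
t=7-9: P1@Q0 runs 2, rem=4, I/O yield, promote→Q0. Q0=[P2,P3,P1] Q1=[P4] Q2=[]
t=9-11: P2@Q0 runs 2, rem=6, I/O yield, promote→Q0. Q0=[P3,P1,P2] Q1=[P4] Q2=[]
t=11-12: P3@Q0 runs 1, rem=2, I/O yield, promote→Q0. Q0=[P1,P2,P3] Q1=[P4] Q2=[]
t=12-14: P1@Q0 runs 2, rem=2, I/O yield, promote→Q0. Q0=[P2,P3,P1] Q1=[P4] Q2=[]
t=14-16: P2@Q0 runs 2, rem=4, I/O yield, promote→Q0. Q0=[P3,P1,P2] Q1=[P4] Q2=[]
t=16-17: P3@Q0 runs 1, rem=1, I/O yield, promote→Q0. Q0=[P1,P2,P3] Q1=[P4] Q2=[]
t=17-19: P1@Q0 runs 2, rem=0, completes. Q0=[P2,P3] Q1=[P4] Q2=[]
t=19-21: P2@Q0 runs 2, rem=2, I/O yield, promote→Q0. Q0=[P3,P2] Q1=[P4] Q2=[]
t=21-22: P3@Q0 runs 1, rem=0, completes. Q0=[P2] Q1=[P4] Q2=[]
t=22-24: P2@Q0 runs 2, rem=0, completes. Q0=[] Q1=[P4] Q2=[]
t=24-27: P4@Q1 runs 3, rem=6, I/O yield, promote→Q0. Q0=[P4] Q1=[] Q2=[]
t=27-29: P4@Q0 runs 2, rem=4, quantum used, demote→Q1. Q0=[] Q1=[P4] Q2=[]
t=29-32: P4@Q1 runs 3, rem=1, I/O yield, promote→Q0. Q0=[P4] Q1=[] Q2=[]
t=32-33: P4@Q0 runs 1, rem=0, completes. Q0=[] Q1=[] Q2=[]

Answer: 0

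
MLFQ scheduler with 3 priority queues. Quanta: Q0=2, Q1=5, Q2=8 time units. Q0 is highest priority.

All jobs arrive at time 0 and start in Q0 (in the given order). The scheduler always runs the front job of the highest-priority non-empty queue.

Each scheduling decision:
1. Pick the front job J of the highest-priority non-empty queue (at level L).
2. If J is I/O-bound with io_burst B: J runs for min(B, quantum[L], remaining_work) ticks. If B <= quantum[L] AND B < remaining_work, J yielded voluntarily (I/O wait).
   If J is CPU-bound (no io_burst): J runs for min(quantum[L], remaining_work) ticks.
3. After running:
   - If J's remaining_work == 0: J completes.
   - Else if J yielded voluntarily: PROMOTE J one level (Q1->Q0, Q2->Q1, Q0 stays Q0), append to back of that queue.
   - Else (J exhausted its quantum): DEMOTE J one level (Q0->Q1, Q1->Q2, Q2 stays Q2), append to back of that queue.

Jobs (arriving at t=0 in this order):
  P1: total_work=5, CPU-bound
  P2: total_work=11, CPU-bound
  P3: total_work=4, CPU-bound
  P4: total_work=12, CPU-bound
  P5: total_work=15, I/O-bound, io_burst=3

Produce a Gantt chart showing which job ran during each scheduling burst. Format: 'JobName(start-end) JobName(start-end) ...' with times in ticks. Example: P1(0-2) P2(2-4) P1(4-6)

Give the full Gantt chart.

t=0-2: P1@Q0 runs 2, rem=3, quantum used, demote→Q1. Q0=[P2,P3,P4,P5] Q1=[P1] Q2=[]
t=2-4: P2@Q0 runs 2, rem=9, quantum used, demote→Q1. Q0=[P3,P4,P5] Q1=[P1,P2] Q2=[]
t=4-6: P3@Q0 runs 2, rem=2, quantum used, demote→Q1. Q0=[P4,P5] Q1=[P1,P2,P3] Q2=[]
t=6-8: P4@Q0 runs 2, rem=10, quantum used, demote→Q1. Q0=[P5] Q1=[P1,P2,P3,P4] Q2=[]
t=8-10: P5@Q0 runs 2, rem=13, quantum used, demote→Q1. Q0=[] Q1=[P1,P2,P3,P4,P5] Q2=[]
t=10-13: P1@Q1 runs 3, rem=0, completes. Q0=[] Q1=[P2,P3,P4,P5] Q2=[]
t=13-18: P2@Q1 runs 5, rem=4, quantum used, demote→Q2. Q0=[] Q1=[P3,P4,P5] Q2=[P2]
t=18-20: P3@Q1 runs 2, rem=0, completes. Q0=[] Q1=[P4,P5] Q2=[P2]
t=20-25: P4@Q1 runs 5, rem=5, quantum used, demote→Q2. Q0=[] Q1=[P5] Q2=[P2,P4]
t=25-28: P5@Q1 runs 3, rem=10, I/O yield, promote→Q0. Q0=[P5] Q1=[] Q2=[P2,P4]
t=28-30: P5@Q0 runs 2, rem=8, quantum used, demote→Q1. Q0=[] Q1=[P5] Q2=[P2,P4]
t=30-33: P5@Q1 runs 3, rem=5, I/O yield, promote→Q0. Q0=[P5] Q1=[] Q2=[P2,P4]
t=33-35: P5@Q0 runs 2, rem=3, quantum used, demote→Q1. Q0=[] Q1=[P5] Q2=[P2,P4]
t=35-38: P5@Q1 runs 3, rem=0, completes. Q0=[] Q1=[] Q2=[P2,P4]
t=38-42: P2@Q2 runs 4, rem=0, completes. Q0=[] Q1=[] Q2=[P4]
t=42-47: P4@Q2 runs 5, rem=0, completes. Q0=[] Q1=[] Q2=[]

Answer: P1(0-2) P2(2-4) P3(4-6) P4(6-8) P5(8-10) P1(10-13) P2(13-18) P3(18-20) P4(20-25) P5(25-28) P5(28-30) P5(30-33) P5(33-35) P5(35-38) P2(38-42) P4(42-47)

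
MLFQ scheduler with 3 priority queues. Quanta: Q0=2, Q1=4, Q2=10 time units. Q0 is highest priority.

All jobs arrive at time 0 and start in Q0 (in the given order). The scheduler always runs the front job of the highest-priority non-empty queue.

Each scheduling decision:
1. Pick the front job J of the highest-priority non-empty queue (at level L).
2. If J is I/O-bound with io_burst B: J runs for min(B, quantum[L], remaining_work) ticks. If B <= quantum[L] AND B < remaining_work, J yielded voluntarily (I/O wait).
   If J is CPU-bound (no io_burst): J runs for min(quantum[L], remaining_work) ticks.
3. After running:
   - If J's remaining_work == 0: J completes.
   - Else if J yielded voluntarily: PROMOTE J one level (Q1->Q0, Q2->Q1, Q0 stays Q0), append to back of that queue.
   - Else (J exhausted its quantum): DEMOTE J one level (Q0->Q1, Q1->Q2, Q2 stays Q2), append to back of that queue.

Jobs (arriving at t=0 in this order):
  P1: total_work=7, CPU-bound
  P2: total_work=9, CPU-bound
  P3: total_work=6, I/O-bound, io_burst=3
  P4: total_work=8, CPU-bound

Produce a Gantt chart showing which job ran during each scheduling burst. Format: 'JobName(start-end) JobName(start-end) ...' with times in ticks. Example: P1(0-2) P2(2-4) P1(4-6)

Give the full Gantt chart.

Answer: P1(0-2) P2(2-4) P3(4-6) P4(6-8) P1(8-12) P2(12-16) P3(16-19) P3(19-20) P4(20-24) P1(24-25) P2(25-28) P4(28-30)

Derivation:
t=0-2: P1@Q0 runs 2, rem=5, quantum used, demote→Q1. Q0=[P2,P3,P4] Q1=[P1] Q2=[]
t=2-4: P2@Q0 runs 2, rem=7, quantum used, demote→Q1. Q0=[P3,P4] Q1=[P1,P2] Q2=[]
t=4-6: P3@Q0 runs 2, rem=4, quantum used, demote→Q1. Q0=[P4] Q1=[P1,P2,P3] Q2=[]
t=6-8: P4@Q0 runs 2, rem=6, quantum used, demote→Q1. Q0=[] Q1=[P1,P2,P3,P4] Q2=[]
t=8-12: P1@Q1 runs 4, rem=1, quantum used, demote→Q2. Q0=[] Q1=[P2,P3,P4] Q2=[P1]
t=12-16: P2@Q1 runs 4, rem=3, quantum used, demote→Q2. Q0=[] Q1=[P3,P4] Q2=[P1,P2]
t=16-19: P3@Q1 runs 3, rem=1, I/O yield, promote→Q0. Q0=[P3] Q1=[P4] Q2=[P1,P2]
t=19-20: P3@Q0 runs 1, rem=0, completes. Q0=[] Q1=[P4] Q2=[P1,P2]
t=20-24: P4@Q1 runs 4, rem=2, quantum used, demote→Q2. Q0=[] Q1=[] Q2=[P1,P2,P4]
t=24-25: P1@Q2 runs 1, rem=0, completes. Q0=[] Q1=[] Q2=[P2,P4]
t=25-28: P2@Q2 runs 3, rem=0, completes. Q0=[] Q1=[] Q2=[P4]
t=28-30: P4@Q2 runs 2, rem=0, completes. Q0=[] Q1=[] Q2=[]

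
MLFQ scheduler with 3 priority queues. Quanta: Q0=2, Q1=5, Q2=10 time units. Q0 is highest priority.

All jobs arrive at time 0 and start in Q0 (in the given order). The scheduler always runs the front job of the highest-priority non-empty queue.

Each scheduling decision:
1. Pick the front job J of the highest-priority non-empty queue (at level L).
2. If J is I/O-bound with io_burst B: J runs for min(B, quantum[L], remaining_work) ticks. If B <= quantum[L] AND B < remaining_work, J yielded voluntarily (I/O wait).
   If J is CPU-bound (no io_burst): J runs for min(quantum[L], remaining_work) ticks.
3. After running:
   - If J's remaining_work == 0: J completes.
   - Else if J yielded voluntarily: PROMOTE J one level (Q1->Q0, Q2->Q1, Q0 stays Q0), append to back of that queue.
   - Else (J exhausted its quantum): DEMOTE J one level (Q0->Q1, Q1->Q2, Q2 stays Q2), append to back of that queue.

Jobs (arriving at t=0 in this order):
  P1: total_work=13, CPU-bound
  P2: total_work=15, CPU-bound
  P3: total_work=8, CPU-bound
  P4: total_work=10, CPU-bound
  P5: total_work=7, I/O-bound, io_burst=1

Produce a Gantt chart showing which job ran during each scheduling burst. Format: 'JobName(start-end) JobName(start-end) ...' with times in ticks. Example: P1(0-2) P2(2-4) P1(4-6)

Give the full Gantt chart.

Answer: P1(0-2) P2(2-4) P3(4-6) P4(6-8) P5(8-9) P5(9-10) P5(10-11) P5(11-12) P5(12-13) P5(13-14) P5(14-15) P1(15-20) P2(20-25) P3(25-30) P4(30-35) P1(35-41) P2(41-49) P3(49-50) P4(50-53)

Derivation:
t=0-2: P1@Q0 runs 2, rem=11, quantum used, demote→Q1. Q0=[P2,P3,P4,P5] Q1=[P1] Q2=[]
t=2-4: P2@Q0 runs 2, rem=13, quantum used, demote→Q1. Q0=[P3,P4,P5] Q1=[P1,P2] Q2=[]
t=4-6: P3@Q0 runs 2, rem=6, quantum used, demote→Q1. Q0=[P4,P5] Q1=[P1,P2,P3] Q2=[]
t=6-8: P4@Q0 runs 2, rem=8, quantum used, demote→Q1. Q0=[P5] Q1=[P1,P2,P3,P4] Q2=[]
t=8-9: P5@Q0 runs 1, rem=6, I/O yield, promote→Q0. Q0=[P5] Q1=[P1,P2,P3,P4] Q2=[]
t=9-10: P5@Q0 runs 1, rem=5, I/O yield, promote→Q0. Q0=[P5] Q1=[P1,P2,P3,P4] Q2=[]
t=10-11: P5@Q0 runs 1, rem=4, I/O yield, promote→Q0. Q0=[P5] Q1=[P1,P2,P3,P4] Q2=[]
t=11-12: P5@Q0 runs 1, rem=3, I/O yield, promote→Q0. Q0=[P5] Q1=[P1,P2,P3,P4] Q2=[]
t=12-13: P5@Q0 runs 1, rem=2, I/O yield, promote→Q0. Q0=[P5] Q1=[P1,P2,P3,P4] Q2=[]
t=13-14: P5@Q0 runs 1, rem=1, I/O yield, promote→Q0. Q0=[P5] Q1=[P1,P2,P3,P4] Q2=[]
t=14-15: P5@Q0 runs 1, rem=0, completes. Q0=[] Q1=[P1,P2,P3,P4] Q2=[]
t=15-20: P1@Q1 runs 5, rem=6, quantum used, demote→Q2. Q0=[] Q1=[P2,P3,P4] Q2=[P1]
t=20-25: P2@Q1 runs 5, rem=8, quantum used, demote→Q2. Q0=[] Q1=[P3,P4] Q2=[P1,P2]
t=25-30: P3@Q1 runs 5, rem=1, quantum used, demote→Q2. Q0=[] Q1=[P4] Q2=[P1,P2,P3]
t=30-35: P4@Q1 runs 5, rem=3, quantum used, demote→Q2. Q0=[] Q1=[] Q2=[P1,P2,P3,P4]
t=35-41: P1@Q2 runs 6, rem=0, completes. Q0=[] Q1=[] Q2=[P2,P3,P4]
t=41-49: P2@Q2 runs 8, rem=0, completes. Q0=[] Q1=[] Q2=[P3,P4]
t=49-50: P3@Q2 runs 1, rem=0, completes. Q0=[] Q1=[] Q2=[P4]
t=50-53: P4@Q2 runs 3, rem=0, completes. Q0=[] Q1=[] Q2=[]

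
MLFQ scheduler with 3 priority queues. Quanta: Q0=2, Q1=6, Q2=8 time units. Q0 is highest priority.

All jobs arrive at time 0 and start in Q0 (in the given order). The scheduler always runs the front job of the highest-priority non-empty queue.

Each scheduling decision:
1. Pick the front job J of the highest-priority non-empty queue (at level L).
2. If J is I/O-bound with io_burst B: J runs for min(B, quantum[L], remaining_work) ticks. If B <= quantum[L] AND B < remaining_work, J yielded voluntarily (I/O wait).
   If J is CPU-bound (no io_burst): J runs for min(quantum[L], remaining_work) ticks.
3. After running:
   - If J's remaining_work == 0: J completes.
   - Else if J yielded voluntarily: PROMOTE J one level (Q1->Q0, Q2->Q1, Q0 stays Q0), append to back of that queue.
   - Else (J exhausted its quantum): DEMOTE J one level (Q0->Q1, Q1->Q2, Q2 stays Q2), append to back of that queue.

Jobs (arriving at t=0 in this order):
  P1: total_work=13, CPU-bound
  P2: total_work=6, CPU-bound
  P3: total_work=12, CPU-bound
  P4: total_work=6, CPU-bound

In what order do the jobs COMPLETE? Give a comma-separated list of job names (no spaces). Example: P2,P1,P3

t=0-2: P1@Q0 runs 2, rem=11, quantum used, demote→Q1. Q0=[P2,P3,P4] Q1=[P1] Q2=[]
t=2-4: P2@Q0 runs 2, rem=4, quantum used, demote→Q1. Q0=[P3,P4] Q1=[P1,P2] Q2=[]
t=4-6: P3@Q0 runs 2, rem=10, quantum used, demote→Q1. Q0=[P4] Q1=[P1,P2,P3] Q2=[]
t=6-8: P4@Q0 runs 2, rem=4, quantum used, demote→Q1. Q0=[] Q1=[P1,P2,P3,P4] Q2=[]
t=8-14: P1@Q1 runs 6, rem=5, quantum used, demote→Q2. Q0=[] Q1=[P2,P3,P4] Q2=[P1]
t=14-18: P2@Q1 runs 4, rem=0, completes. Q0=[] Q1=[P3,P4] Q2=[P1]
t=18-24: P3@Q1 runs 6, rem=4, quantum used, demote→Q2. Q0=[] Q1=[P4] Q2=[P1,P3]
t=24-28: P4@Q1 runs 4, rem=0, completes. Q0=[] Q1=[] Q2=[P1,P3]
t=28-33: P1@Q2 runs 5, rem=0, completes. Q0=[] Q1=[] Q2=[P3]
t=33-37: P3@Q2 runs 4, rem=0, completes. Q0=[] Q1=[] Q2=[]

Answer: P2,P4,P1,P3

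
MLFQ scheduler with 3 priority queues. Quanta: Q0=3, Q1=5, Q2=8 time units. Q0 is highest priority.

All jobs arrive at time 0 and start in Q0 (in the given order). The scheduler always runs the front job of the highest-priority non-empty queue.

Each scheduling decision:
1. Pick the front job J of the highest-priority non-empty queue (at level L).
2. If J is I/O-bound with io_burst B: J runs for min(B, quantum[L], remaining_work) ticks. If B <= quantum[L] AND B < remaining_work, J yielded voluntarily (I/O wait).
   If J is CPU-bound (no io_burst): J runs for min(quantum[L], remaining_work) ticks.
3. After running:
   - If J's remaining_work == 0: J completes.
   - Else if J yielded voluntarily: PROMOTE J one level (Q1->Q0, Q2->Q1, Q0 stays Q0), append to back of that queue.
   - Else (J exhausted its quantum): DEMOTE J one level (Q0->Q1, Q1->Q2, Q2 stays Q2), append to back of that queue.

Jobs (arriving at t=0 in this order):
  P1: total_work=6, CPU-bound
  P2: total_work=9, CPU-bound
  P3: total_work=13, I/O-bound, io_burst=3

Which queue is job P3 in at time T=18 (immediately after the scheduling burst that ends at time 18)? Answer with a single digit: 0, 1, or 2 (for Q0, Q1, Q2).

Answer: 0

Derivation:
t=0-3: P1@Q0 runs 3, rem=3, quantum used, demote→Q1. Q0=[P2,P3] Q1=[P1] Q2=[]
t=3-6: P2@Q0 runs 3, rem=6, quantum used, demote→Q1. Q0=[P3] Q1=[P1,P2] Q2=[]
t=6-9: P3@Q0 runs 3, rem=10, I/O yield, promote→Q0. Q0=[P3] Q1=[P1,P2] Q2=[]
t=9-12: P3@Q0 runs 3, rem=7, I/O yield, promote→Q0. Q0=[P3] Q1=[P1,P2] Q2=[]
t=12-15: P3@Q0 runs 3, rem=4, I/O yield, promote→Q0. Q0=[P3] Q1=[P1,P2] Q2=[]
t=15-18: P3@Q0 runs 3, rem=1, I/O yield, promote→Q0. Q0=[P3] Q1=[P1,P2] Q2=[]
t=18-19: P3@Q0 runs 1, rem=0, completes. Q0=[] Q1=[P1,P2] Q2=[]
t=19-22: P1@Q1 runs 3, rem=0, completes. Q0=[] Q1=[P2] Q2=[]
t=22-27: P2@Q1 runs 5, rem=1, quantum used, demote→Q2. Q0=[] Q1=[] Q2=[P2]
t=27-28: P2@Q2 runs 1, rem=0, completes. Q0=[] Q1=[] Q2=[]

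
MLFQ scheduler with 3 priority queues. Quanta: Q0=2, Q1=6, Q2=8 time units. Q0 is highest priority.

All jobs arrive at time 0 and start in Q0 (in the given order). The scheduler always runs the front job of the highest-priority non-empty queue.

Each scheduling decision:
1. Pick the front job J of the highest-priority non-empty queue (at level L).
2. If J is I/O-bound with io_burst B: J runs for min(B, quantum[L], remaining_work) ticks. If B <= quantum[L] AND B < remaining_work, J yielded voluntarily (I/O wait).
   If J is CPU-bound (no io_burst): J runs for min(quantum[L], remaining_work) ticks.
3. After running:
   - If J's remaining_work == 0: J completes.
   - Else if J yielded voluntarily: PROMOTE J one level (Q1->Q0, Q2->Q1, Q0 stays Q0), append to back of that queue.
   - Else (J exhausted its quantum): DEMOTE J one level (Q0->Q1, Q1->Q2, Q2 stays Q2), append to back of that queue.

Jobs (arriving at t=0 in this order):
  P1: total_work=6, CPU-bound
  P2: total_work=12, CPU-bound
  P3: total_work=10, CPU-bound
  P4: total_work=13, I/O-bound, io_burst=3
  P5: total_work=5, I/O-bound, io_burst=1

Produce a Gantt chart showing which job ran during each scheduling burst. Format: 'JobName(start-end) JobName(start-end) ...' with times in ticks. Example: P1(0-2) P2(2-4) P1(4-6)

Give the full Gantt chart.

t=0-2: P1@Q0 runs 2, rem=4, quantum used, demote→Q1. Q0=[P2,P3,P4,P5] Q1=[P1] Q2=[]
t=2-4: P2@Q0 runs 2, rem=10, quantum used, demote→Q1. Q0=[P3,P4,P5] Q1=[P1,P2] Q2=[]
t=4-6: P3@Q0 runs 2, rem=8, quantum used, demote→Q1. Q0=[P4,P5] Q1=[P1,P2,P3] Q2=[]
t=6-8: P4@Q0 runs 2, rem=11, quantum used, demote→Q1. Q0=[P5] Q1=[P1,P2,P3,P4] Q2=[]
t=8-9: P5@Q0 runs 1, rem=4, I/O yield, promote→Q0. Q0=[P5] Q1=[P1,P2,P3,P4] Q2=[]
t=9-10: P5@Q0 runs 1, rem=3, I/O yield, promote→Q0. Q0=[P5] Q1=[P1,P2,P3,P4] Q2=[]
t=10-11: P5@Q0 runs 1, rem=2, I/O yield, promote→Q0. Q0=[P5] Q1=[P1,P2,P3,P4] Q2=[]
t=11-12: P5@Q0 runs 1, rem=1, I/O yield, promote→Q0. Q0=[P5] Q1=[P1,P2,P3,P4] Q2=[]
t=12-13: P5@Q0 runs 1, rem=0, completes. Q0=[] Q1=[P1,P2,P3,P4] Q2=[]
t=13-17: P1@Q1 runs 4, rem=0, completes. Q0=[] Q1=[P2,P3,P4] Q2=[]
t=17-23: P2@Q1 runs 6, rem=4, quantum used, demote→Q2. Q0=[] Q1=[P3,P4] Q2=[P2]
t=23-29: P3@Q1 runs 6, rem=2, quantum used, demote→Q2. Q0=[] Q1=[P4] Q2=[P2,P3]
t=29-32: P4@Q1 runs 3, rem=8, I/O yield, promote→Q0. Q0=[P4] Q1=[] Q2=[P2,P3]
t=32-34: P4@Q0 runs 2, rem=6, quantum used, demote→Q1. Q0=[] Q1=[P4] Q2=[P2,P3]
t=34-37: P4@Q1 runs 3, rem=3, I/O yield, promote→Q0. Q0=[P4] Q1=[] Q2=[P2,P3]
t=37-39: P4@Q0 runs 2, rem=1, quantum used, demote→Q1. Q0=[] Q1=[P4] Q2=[P2,P3]
t=39-40: P4@Q1 runs 1, rem=0, completes. Q0=[] Q1=[] Q2=[P2,P3]
t=40-44: P2@Q2 runs 4, rem=0, completes. Q0=[] Q1=[] Q2=[P3]
t=44-46: P3@Q2 runs 2, rem=0, completes. Q0=[] Q1=[] Q2=[]

Answer: P1(0-2) P2(2-4) P3(4-6) P4(6-8) P5(8-9) P5(9-10) P5(10-11) P5(11-12) P5(12-13) P1(13-17) P2(17-23) P3(23-29) P4(29-32) P4(32-34) P4(34-37) P4(37-39) P4(39-40) P2(40-44) P3(44-46)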